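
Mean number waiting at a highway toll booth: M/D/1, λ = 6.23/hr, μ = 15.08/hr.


ρ = 6.23/15.08 = 0.4131
M/D/1: Lq = ρ²/(2(1−ρ)) = 0.1707/(2·0.5869) = 0.14541

Final: 0.14541


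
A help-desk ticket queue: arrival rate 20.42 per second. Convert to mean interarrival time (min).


Mean interarrival time = 1/λ = 1/20.42 second = 0.04897 second
In minutes: 0.04897 × 0.0166667 = 0.0008162 min

Final: 0.0008162 min


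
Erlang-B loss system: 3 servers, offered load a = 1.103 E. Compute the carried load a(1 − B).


B(3,1.103) = 0.076203 (Erlang-B)
Carried load = a(1 − B) = 1.103·(1 − 0.076203) = 1.103·0.923797 = 1.0189 E

Final: 1.0189 Erlangs


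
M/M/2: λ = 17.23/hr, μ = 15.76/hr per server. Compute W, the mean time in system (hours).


a = 1.0933; ρ = 0.5466; P₀ = 0.293128
Lq = P₀·a^c·ρ/(c!(1−ρ)²) = 0.46590
Wq = Lq/λ = 0.46590/17.23 = 0.02704 hr
W = Wq + 1/μ = 0.02704 + 0.06345 = 0.09049 hr

Final: 0.09049 hr


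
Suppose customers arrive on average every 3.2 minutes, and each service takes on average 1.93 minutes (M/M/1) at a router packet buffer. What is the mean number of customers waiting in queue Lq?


λ = 60/3.2 = 18.7500 /hr
μ = 60/1.93 = 31.0881 /hr
ρ = λ/μ = 18.7500/31.0881 = 0.6031
Lq = ρ²/(1−ρ) = 0.3638/0.3969 = 0.9166

Final: 0.9166


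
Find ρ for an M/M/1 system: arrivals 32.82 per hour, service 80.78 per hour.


ρ = λ/μ = 32.82/80.78 = 0.4063

Final: 0.4063


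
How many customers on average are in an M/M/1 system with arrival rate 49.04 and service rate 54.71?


ρ = λ/μ = 49.04/54.71 = 0.8964
L = ρ/(1−ρ) = 0.8964/(1 − 0.8964) = 0.8964/0.1036 = 8.6490

Final: 8.6490


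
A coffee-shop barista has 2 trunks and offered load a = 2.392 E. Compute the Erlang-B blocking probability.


B(c,a) = (a^c/c!) / Σ_{k=0}^{c} a^k/k!
a^2/2! = 2.860832
Σ terms (k=0..2): 1.00000 + 2.39200 + 2.86083 = 6.252832
B = 2.860832/6.252832 = 0.457526

Final: 0.457526


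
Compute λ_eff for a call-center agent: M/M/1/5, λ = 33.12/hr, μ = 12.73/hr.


ρ = 2.6017; P_K = (1−ρ)ρ^5/(1−ρ^6) = 0.617631
λ_eff = λ(1 − P_K) = 33.12·(1 − 0.617631) = 33.12·0.382369 = 12.6640 /hr

Final: 12.6640 /hr


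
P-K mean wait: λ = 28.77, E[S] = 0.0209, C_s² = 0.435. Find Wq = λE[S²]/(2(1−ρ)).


ρ = λ·E[S] = 28.77·0.0209 = 0.6013
E[S²] = E[S]²(1+C_s²) = 0.0209²·(1+0.435) = 0.0006268
Wq = λ·E[S²]/(2(1−ρ)) = 28.77·0.0006268/(2·0.3987) = 0.02262 hr

Final: 0.02262 hr


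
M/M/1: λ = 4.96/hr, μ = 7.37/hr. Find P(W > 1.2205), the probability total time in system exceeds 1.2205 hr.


W ~ Exponential(μ−λ) for M/M/1.
μ − λ = 7.37 − 4.96 = 2.4100
P(W > t) = e^{−(μ−λ)t} = e^{−2.9414} = 0.052792

Final: 0.052792


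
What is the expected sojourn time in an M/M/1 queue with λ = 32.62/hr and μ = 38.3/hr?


W = 1/(μ−λ) = 1/(38.3 − 32.62) = 1/5.68 = 0.1761 hr

Final: 0.1761 hr


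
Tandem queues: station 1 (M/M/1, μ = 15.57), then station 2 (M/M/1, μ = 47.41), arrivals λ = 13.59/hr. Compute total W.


Each node sees arrival rate λ = 13.59/hr (tandem ⇒ throughput preserved).
W₁ = 1/(μ₁−λ) = 1/(15.57−13.59) = 0.50505 hr
W₂ = 1/(μ₂−λ) = 1/(47.41−13.59) = 0.02957 hr
W_total = W₁ + W₂ = 0.50505 + 0.02957 = 0.53462 hr

Final: 0.53462 hr


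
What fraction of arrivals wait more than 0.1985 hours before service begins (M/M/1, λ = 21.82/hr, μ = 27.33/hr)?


ρ = 21.82/27.33 = 0.7984
P(Wq > t) = ρ·e^{−(μ−λ)t} = 0.7984·e^{−1.0937}
= 0.7984·0.334963 = 0.267431

Final: 0.267431


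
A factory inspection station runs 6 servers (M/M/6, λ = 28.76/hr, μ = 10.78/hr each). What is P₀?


a = λ/μ = 28.76/10.78 = 2.6679; ρ = a/c = 0.4447
Σ_{k=0}^{5} a^k/k! (terms k=0..5) = 1.00000 + 2.66790 + 3.55885 + 3.16489 + 2.11091 + 1.12634 = 13.62890
Tail: a^6/(6!(1−ρ)) = 360.59585/(720·0.5553) = 0.90182
P₀ = 1/(13.62890 + 0.90182) = 1/14.53072 = 0.068820

Final: 0.068820


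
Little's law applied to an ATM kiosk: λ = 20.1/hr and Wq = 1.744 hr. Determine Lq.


Lq = λWq = 20.1·1.744 = 35.0544

Final: 35.0544


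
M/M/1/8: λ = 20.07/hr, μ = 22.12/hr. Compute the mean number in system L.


ρ = 20.07/22.12 = 0.9073
L = ρ[1 − (K+1)ρ^K + Kρ^(K+1)] / [(1−ρ)(1−ρ^(K+1))]
Numerator: 0.9073·(1 − 9·0.459302 + 8·0.416735) = 0.181617
Denominator: (0.09268)·(0.583265) = 0.054055
L = 0.181617/0.054055 = 3.3599

Final: 3.3599


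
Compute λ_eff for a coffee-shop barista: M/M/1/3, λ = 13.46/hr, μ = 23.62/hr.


ρ = 0.5699; P_K = (1−ρ)ρ^3/(1−ρ^4) = 0.088983
λ_eff = λ(1 − P_K) = 13.46·(1 − 0.088983) = 13.46·0.911017 = 12.2623 /hr

Final: 12.2623 /hr


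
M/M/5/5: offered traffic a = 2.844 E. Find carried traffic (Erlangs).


B(5,2.844) = 0.096915 (Erlang-B)
Carried load = a(1 − B) = 2.844·(1 − 0.096915) = 2.844·0.903085 = 2.5684 E

Final: 2.5684 Erlangs


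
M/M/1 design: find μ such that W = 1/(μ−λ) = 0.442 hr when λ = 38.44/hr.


W = 1/(μ−λ) ⇒ μ − λ = 1/W = 1/0.442 = 2.2624
μ = λ + 1/W = 38.44 + 2.2624 = 40.7024 per hr

Final: 40.7024 /hr


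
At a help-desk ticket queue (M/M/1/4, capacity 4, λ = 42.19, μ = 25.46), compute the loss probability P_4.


ρ = λ/μ = 42.19/25.46 = 1.6571
P_K = (1−ρ)ρ^K/(1−ρ^(K+1)) = (-0.6571·7.540576)/(1 − 12.495557)
= -4.954982/-11.495557 = 0.431034

Final: 0.431034


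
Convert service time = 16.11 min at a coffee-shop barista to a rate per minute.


μ = 1/(service time) in consistent units.
1 minute = 1 min, so μ = 1/16.11 = 0.06207 per minute

Final: 0.06207 /min


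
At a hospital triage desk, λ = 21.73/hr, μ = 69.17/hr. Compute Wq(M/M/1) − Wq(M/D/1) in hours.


ρ = 21.73/69.17 = 0.3142
Wq(M/M/1) = ρ/(μ−λ) = 0.3142/47.44 = 0.006622 hr
Wq(M/D/1) = ρ/(2(μ−λ)) = 0.003311 hr
Savings = 0.006622 − 0.003311 = 0.003311 hr

Final: 0.003311 hr


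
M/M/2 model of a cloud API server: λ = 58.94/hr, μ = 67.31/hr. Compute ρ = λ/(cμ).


ρ = λ/(cμ) = 58.94/(2·67.31) = 58.94/134.62 = 0.4378

Final: 0.4378


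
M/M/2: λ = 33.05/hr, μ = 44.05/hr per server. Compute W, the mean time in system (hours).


a = 0.7503; ρ = 0.3751; P₀ = 0.454395
Lq = P₀·a^c·ρ/(c!(1−ρ)²) = 0.12288
Wq = Lq/λ = 0.12288/33.05 = 0.003718 hr
W = Wq + 1/μ = 0.003718 + 0.02270 = 0.02642 hr

Final: 0.02642 hr


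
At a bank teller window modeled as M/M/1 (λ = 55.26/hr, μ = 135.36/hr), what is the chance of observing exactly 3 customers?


ρ = 55.26/135.36 = 0.4082
P_n = (1−ρ)·ρ^n = (1 − 0.4082)·0.4082^3 = 0.5918·0.068040 = 0.040263

Final: 0.040263


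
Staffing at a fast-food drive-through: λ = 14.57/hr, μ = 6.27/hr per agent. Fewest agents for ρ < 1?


Stability requires cμ > λ ⇔ c > λ/μ.
λ/μ = 14.57/6.27 = 2.3238
Minimum integer c = ⌊2.3238⌋ + 1 = 3
Check: 3·6.27 = 18.81 > 14.57, while 2·6.27 = 12.54 ≤ 14.57

Final: 3 servers


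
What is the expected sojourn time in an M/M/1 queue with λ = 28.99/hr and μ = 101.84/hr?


W = 1/(μ−λ) = 1/(101.84 − 28.99) = 1/72.85 = 0.01373 hr

Final: 0.01373 hr


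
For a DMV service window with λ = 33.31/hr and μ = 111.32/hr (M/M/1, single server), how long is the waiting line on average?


ρ = 33.31/111.32 = 0.2992
Lq = ρ²/(1−ρ) = 0.08954/0.7008 = 0.1278

Final: 0.1278


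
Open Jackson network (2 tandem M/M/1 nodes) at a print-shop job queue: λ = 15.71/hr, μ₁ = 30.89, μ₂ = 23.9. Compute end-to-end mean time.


Each node sees arrival rate λ = 15.71/hr (tandem ⇒ throughput preserved).
W₁ = 1/(μ₁−λ) = 1/(30.89−15.71) = 0.06588 hr
W₂ = 1/(μ₂−λ) = 1/(23.9−15.71) = 0.12210 hr
W_total = W₁ + W₂ = 0.06588 + 0.12210 = 0.18798 hr

Final: 0.18798 hr


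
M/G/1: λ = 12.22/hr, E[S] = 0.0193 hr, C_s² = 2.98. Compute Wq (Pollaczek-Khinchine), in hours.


ρ = λ·E[S] = 12.22·0.0193 = 0.2358
E[S²] = E[S]²(1+C_s²) = 0.0193²·(1+2.98) = 0.001483
Wq = λ·E[S²]/(2(1−ρ)) = 12.22·0.001483/(2·0.7642) = 0.01185 hr

Final: 0.01185 hr


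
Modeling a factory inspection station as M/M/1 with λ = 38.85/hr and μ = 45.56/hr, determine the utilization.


ρ = λ/μ = 38.85/45.56 = 0.8527

Final: 0.8527


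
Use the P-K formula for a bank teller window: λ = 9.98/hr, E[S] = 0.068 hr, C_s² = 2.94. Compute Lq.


ρ = λ·E[S] = 9.98·0.068 = 0.6786
Lq = ρ²(1+C_s²)/(2(1−ρ)) = 0.4606·(1+2.94)/(2·0.3214)
= 0.4606·3.9400/0.6427 = 2.82328

Final: 2.82328


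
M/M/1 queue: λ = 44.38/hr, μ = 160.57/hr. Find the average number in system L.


ρ = λ/μ = 44.38/160.57 = 0.2764
L = ρ/(1−ρ) = 0.2764/(1 − 0.2764) = 0.2764/0.7236 = 0.3820

Final: 0.3820


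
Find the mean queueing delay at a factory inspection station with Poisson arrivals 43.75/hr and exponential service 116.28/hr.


ρ = 43.75/116.28 = 0.3762
Wq = ρ/(μ−λ) = 0.3762/(116.28 − 43.75) = 0.3762/72.53 = 0.005187 hr

Final: 0.005187 hr


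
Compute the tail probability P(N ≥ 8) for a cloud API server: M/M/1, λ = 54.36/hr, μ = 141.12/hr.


ρ = 54.36/141.12 = 0.3852
P(N ≥ n) = ρ^n = 0.3852^8 = 0.0004848

Final: 0.0004848


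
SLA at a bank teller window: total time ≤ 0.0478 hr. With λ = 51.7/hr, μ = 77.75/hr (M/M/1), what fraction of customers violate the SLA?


W ~ Exponential(μ−λ) for M/M/1.
μ − λ = 77.75 − 51.7 = 26.0500
P(W > t) = e^{−(μ−λ)t} = e^{−1.2452} = 0.287886

Final: 0.287886


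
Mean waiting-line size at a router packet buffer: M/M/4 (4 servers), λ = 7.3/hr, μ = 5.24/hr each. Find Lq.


a = λ/μ = 1.3931; ρ = a/4 = 0.3483
P₀ = 0.246610
Lq = P₀·a^c·ρ / (c!·(1−ρ)²) = 0.246610·3.76675·0.3483/(24·0.42474)
= 0.03174

Final: 0.03174


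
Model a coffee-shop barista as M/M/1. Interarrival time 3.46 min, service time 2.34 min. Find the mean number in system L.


λ = 60/3.46 = 17.3410 /hr
μ = 60/2.34 = 25.6410 /hr
ρ = λ/μ = 17.3410/25.6410 = 0.6763
L = ρ/(1−ρ) = 0.6763/0.3237 = 2.0893

Final: 2.0893


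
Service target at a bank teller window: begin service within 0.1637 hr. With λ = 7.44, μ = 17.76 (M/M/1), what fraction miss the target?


ρ = 7.44/17.76 = 0.4189
P(Wq > t) = ρ·e^{−(μ−λ)t} = 0.4189·e^{−1.6894}
= 0.4189·0.184633 = 0.077346

Final: 0.077346


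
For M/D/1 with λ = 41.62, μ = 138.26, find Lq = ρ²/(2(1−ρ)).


ρ = 41.62/138.26 = 0.3010
M/D/1: Lq = ρ²/(2(1−ρ)) = 0.09062/(2·0.6990) = 0.06482

Final: 0.06482


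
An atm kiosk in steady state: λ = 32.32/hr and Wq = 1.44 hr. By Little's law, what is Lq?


Lq = λWq = 32.32·1.44 = 46.5408

Final: 46.5408


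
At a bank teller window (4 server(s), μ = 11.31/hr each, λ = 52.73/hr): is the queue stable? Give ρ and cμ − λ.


Total capacity cμ = 4·11.31 = 45.24/hr
ρ = λ/(cμ) = 52.73/45.24 = 1.1656
Stable ⇔ ρ < 1: NO
Spare capacity = cμ − λ = 45.24 − 52.73 = -7.49/hr

Final: ρ = 1.1656; unstable; margin = -7.49/hr


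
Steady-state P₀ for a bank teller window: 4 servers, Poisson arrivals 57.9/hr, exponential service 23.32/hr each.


a = λ/μ = 57.9/23.32 = 2.4828; ρ = a/c = 0.6207
Σ_{k=0}^{3} a^k/k! (terms k=0..3) = 1.00000 + 2.48285 + 3.08227 + 2.55093 = 9.11604
Tail: a^4/(4!(1−ρ)) = 38.00144/(24·0.3793) = 4.17464
P₀ = 1/(9.11604 + 4.17464) = 1/13.29069 = 0.075241

Final: 0.075241


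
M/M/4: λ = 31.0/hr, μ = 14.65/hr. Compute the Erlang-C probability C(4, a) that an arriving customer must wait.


a = λ/μ = 2.1160; ρ = a/4 = 0.5290
P₀ = 0.114841 (from M/M/c formula)
C(c,a) = [a^c/(c!(1−ρ))]·P₀ = [20.04916/(24·0.4710)]·0.114841
= 1.77367·0.114841 = 0.203691

Final: 0.203691


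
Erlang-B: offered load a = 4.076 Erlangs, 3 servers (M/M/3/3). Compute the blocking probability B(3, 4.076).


B(c,a) = (a^c/c!) / Σ_{k=0}^{c} a^k/k!
a^3/3! = 11.286292
Σ terms (k=0..3): 1.00000 + 4.07600 + 8.30689 + 11.28629 = 24.669180
B = 11.286292/24.669180 = 0.457506

Final: 0.457506


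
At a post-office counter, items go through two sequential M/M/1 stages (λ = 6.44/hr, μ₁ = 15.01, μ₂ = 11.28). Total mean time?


Each node sees arrival rate λ = 6.44/hr (tandem ⇒ throughput preserved).
W₁ = 1/(μ₁−λ) = 1/(15.01−6.44) = 0.11669 hr
W₂ = 1/(μ₂−λ) = 1/(11.28−6.44) = 0.20661 hr
W_total = W₁ + W₂ = 0.11669 + 0.20661 = 0.32330 hr

Final: 0.32330 hr


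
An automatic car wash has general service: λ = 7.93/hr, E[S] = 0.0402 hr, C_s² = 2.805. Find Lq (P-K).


ρ = λ·E[S] = 7.93·0.0402 = 0.3188
Lq = ρ²(1+C_s²)/(2(1−ρ)) = 0.1016·(1+2.805)/(2·0.6812)
= 0.1016·3.8050/1.3624 = 0.28382

Final: 0.28382


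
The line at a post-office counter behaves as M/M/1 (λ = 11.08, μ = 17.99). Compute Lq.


ρ = 11.08/17.99 = 0.6159
Lq = ρ²/(1−ρ) = 0.3793/0.3841 = 0.9876

Final: 0.9876


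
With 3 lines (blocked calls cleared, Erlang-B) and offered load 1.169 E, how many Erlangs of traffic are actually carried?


B(3,1.169) = 0.085377 (Erlang-B)
Carried load = a(1 − B) = 1.169·(1 − 0.085377) = 1.169·0.914623 = 1.0692 E

Final: 1.0692 Erlangs


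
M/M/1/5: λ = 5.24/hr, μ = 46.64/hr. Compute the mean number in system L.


ρ = 5.24/46.64 = 0.1123
L = ρ[1 − (K+1)ρ^K + Kρ^(K+1)] / [(1−ρ)(1−ρ^(K+1))]
Numerator: 0.1123·(1 − 6·0.00001790 + 5·0.000002011) = 0.112339
Denominator: (0.8877)·(0.999998) = 0.887648
L = 0.112339/0.887648 = 0.1266

Final: 0.1266


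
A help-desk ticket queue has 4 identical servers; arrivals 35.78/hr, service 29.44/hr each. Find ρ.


ρ = λ/(cμ) = 35.78/(4·29.44) = 35.78/117.76 = 0.3038

Final: 0.3038


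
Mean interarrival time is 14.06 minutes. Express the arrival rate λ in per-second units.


λ = 1/(interarrival time) in consistent units.
1 second = 0.0166667 min, so λ = 0.0166667/14.06 = 0.001185 per second

Final: 0.001185 /sec


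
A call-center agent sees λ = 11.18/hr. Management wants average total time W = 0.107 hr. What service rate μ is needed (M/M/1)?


W = 1/(μ−λ) ⇒ μ − λ = 1/W = 1/0.107 = 9.3458
μ = λ + 1/W = 11.18 + 9.3458 = 20.5258 per hr

Final: 20.5258 /hr


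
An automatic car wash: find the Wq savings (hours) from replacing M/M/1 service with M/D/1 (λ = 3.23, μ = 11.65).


ρ = 3.23/11.65 = 0.2773
Wq(M/M/1) = ρ/(μ−λ) = 0.2773/8.42 = 0.03293 hr
Wq(M/D/1) = ρ/(2(μ−λ)) = 0.01646 hr
Savings = 0.03293 − 0.01646 = 0.01646 hr

Final: 0.01646 hr


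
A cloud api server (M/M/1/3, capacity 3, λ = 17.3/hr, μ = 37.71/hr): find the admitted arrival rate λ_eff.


ρ = 0.4588; P_K = (1−ρ)ρ^3/(1−ρ^4) = 0.054680
λ_eff = λ(1 − P_K) = 17.3·(1 − 0.054680) = 17.3·0.945320 = 16.3540 /hr

Final: 16.3540 /hr


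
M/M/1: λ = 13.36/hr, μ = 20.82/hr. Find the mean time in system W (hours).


W = 1/(μ−λ) = 1/(20.82 − 13.36) = 1/7.46 = 0.1340 hr

Final: 0.1340 hr


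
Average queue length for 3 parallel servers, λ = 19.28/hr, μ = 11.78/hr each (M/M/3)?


a = λ/μ = 1.6367; ρ = a/3 = 0.5456
P₀ = 0.179086
Lq = P₀·a^c·ρ / (c!·(1−ρ)²) = 0.179086·4.38415·0.5456/(6·0.20652)
= 0.34568

Final: 0.34568


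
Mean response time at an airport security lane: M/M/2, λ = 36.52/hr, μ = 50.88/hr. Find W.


a = 0.7178; ρ = 0.3589; P₀ = 0.471796
Lq = P₀·a^c·ρ/(c!(1−ρ)²) = 0.10611
Wq = Lq/λ = 0.10611/36.52 = 0.002906 hr
W = Wq + 1/μ = 0.002906 + 0.01965 = 0.02256 hr

Final: 0.02256 hr


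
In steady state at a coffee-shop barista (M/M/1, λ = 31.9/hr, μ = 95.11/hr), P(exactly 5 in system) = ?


ρ = 31.9/95.11 = 0.3354
P_n = (1−ρ)·ρ^n = (1 − 0.3354)·0.3354^5 = 0.6646·0.004244 = 0.002821

Final: 0.002821


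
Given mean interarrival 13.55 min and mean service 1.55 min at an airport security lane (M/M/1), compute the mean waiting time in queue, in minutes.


λ = 60/13.55 = 4.4280 /hr
μ = 60/1.55 = 38.7097 /hr
ρ = λ/μ = 4.4280/38.7097 = 0.1144
Wq = ρ/(μ−λ) = 0.1144/(38.7097−4.4280) = 0.003337 hr
In minutes: 0.003337·60 = 0.2002 min

Final: 0.2002 min


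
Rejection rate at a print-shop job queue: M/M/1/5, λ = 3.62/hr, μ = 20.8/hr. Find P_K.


ρ = λ/μ = 3.62/20.8 = 0.1740
P_K = (1−ρ)ρ^K/(1−ρ^(K+1)) = (0.8260·0.0001597)/(1 − 0.00002779)
= 0.0001319/0.999972 = 0.0001319

Final: 0.0001319


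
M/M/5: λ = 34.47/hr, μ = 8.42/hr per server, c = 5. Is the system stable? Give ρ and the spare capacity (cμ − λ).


Total capacity cμ = 5·8.42 = 42.10/hr
ρ = λ/(cμ) = 34.47/42.10 = 0.8188
Stable ⇔ ρ < 1: YES
Spare capacity = cμ − λ = 42.10 − 34.47 = 7.63/hr

Final: ρ = 0.8188; stable; margin = 7.63/hr


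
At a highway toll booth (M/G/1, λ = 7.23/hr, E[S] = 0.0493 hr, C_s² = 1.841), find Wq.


ρ = λ·E[S] = 7.23·0.0493 = 0.3564
E[S²] = E[S]²(1+C_s²) = 0.0493²·(1+1.841) = 0.006905
Wq = λ·E[S²]/(2(1−ρ)) = 7.23·0.006905/(2·0.6436) = 0.03879 hr

Final: 0.03879 hr


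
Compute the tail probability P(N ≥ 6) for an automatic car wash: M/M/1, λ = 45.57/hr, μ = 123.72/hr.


ρ = 45.57/123.72 = 0.3683
P(N ≥ n) = ρ^n = 0.3683^6 = 0.002497

Final: 0.002497


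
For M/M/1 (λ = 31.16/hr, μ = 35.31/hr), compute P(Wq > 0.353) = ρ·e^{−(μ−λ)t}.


ρ = 31.16/35.31 = 0.8825
P(Wq > t) = ρ·e^{−(μ−λ)t} = 0.8825·e^{−1.4650}
= 0.8825·0.231090 = 0.203929

Final: 0.203929


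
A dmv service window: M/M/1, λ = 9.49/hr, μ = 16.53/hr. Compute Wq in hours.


ρ = 9.49/16.53 = 0.5741
Wq = ρ/(μ−λ) = 0.5741/(16.53 − 9.49) = 0.5741/7.04 = 0.08155 hr

Final: 0.08155 hr


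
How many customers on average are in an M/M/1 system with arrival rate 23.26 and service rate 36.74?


ρ = λ/μ = 23.26/36.74 = 0.6331
L = ρ/(1−ρ) = 0.6331/(1 − 0.6331) = 0.6331/0.3669 = 1.7255

Final: 1.7255


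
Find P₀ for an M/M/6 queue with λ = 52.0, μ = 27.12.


a = λ/μ = 52.0/27.12 = 1.9174; ρ = a/c = 0.3196
Σ_{k=0}^{5} a^k/k! (terms k=0..5) = 1.00000 + 1.91740 + 1.83822 + 1.17487 + 0.56318 + 0.21597 = 6.70964
Tail: a^6/(6!(1−ρ)) = 49.69148/(720·0.6804) = 0.10143
P₀ = 1/(6.70964 + 0.10143) = 1/6.81106 = 0.146820

Final: 0.146820


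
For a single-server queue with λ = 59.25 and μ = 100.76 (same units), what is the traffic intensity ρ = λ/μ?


ρ = λ/μ = 59.25/100.76 = 0.5880

Final: 0.5880


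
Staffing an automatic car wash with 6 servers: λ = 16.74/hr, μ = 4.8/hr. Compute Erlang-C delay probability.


a = λ/μ = 3.4875; ρ = a/6 = 0.5812
P₀ = 0.029352 (from M/M/c formula)
C(c,a) = [a^c/(c!(1−ρ))]·P₀ = [1799.22426/(720·0.4188)]·0.029352
= 5.96758·0.029352 = 0.175162

Final: 0.175162


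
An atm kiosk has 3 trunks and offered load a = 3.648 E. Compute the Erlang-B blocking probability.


B(c,a) = (a^c/c!) / Σ_{k=0}^{c} a^k/k!
a^3/3! = 8.091206
Σ terms (k=0..3): 1.00000 + 3.64800 + 6.65395 + 8.09121 = 19.393158
B = 8.091206/19.393158 = 0.417220

Final: 0.417220


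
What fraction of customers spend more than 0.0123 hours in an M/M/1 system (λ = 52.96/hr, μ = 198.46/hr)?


W ~ Exponential(μ−λ) for M/M/1.
μ − λ = 198.46 − 52.96 = 145.5000
P(W > t) = e^{−(μ−λ)t} = e^{−1.7896} = 0.167019

Final: 0.167019


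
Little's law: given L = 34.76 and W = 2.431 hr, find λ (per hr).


λ = L/W = 34.76/2.431 = 14.2986 /hr

Final: 14.2986 /hr


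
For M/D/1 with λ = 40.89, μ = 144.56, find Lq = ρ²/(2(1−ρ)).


ρ = 40.89/144.56 = 0.2829
M/D/1: Lq = ρ²/(2(1−ρ)) = 0.08001/(2·0.7171) = 0.05578

Final: 0.05578


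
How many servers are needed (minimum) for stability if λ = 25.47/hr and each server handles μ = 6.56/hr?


Stability requires cμ > λ ⇔ c > λ/μ.
λ/μ = 25.47/6.56 = 3.8826
Minimum integer c = ⌊3.8826⌋ + 1 = 4
Check: 4·6.56 = 26.24 > 25.47, while 3·6.56 = 19.68 ≤ 25.47

Final: 4 servers


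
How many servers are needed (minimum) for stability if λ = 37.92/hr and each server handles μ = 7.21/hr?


Stability requires cμ > λ ⇔ c > λ/μ.
λ/μ = 37.92/7.21 = 5.2594
Minimum integer c = ⌊5.2594⌋ + 1 = 6
Check: 6·7.21 = 43.26 > 37.92, while 5·7.21 = 36.05 ≤ 37.92

Final: 6 servers


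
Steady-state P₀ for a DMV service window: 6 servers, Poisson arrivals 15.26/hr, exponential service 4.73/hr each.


a = λ/μ = 15.26/4.73 = 3.2262; ρ = a/c = 0.5377
Σ_{k=0}^{5} a^k/k! (terms k=0..5) = 1.00000 + 3.22622 + 5.20423 + 5.59666 + 4.51401 + 2.91263 = 22.45375
Tail: a^6/(6!(1−ρ)) = 1127.61374/(720·0.4623) = 3.38771
P₀ = 1/(22.45375 + 3.38771) = 1/25.84146 = 0.038698

Final: 0.038698


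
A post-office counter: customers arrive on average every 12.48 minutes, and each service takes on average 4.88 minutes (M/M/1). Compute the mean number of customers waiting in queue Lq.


λ = 60/12.48 = 4.8077 /hr
μ = 60/4.88 = 12.2951 /hr
ρ = λ/μ = 4.8077/12.2951 = 0.3910
Lq = ρ²/(1−ρ) = 0.1529/0.6090 = 0.2511

Final: 0.2511


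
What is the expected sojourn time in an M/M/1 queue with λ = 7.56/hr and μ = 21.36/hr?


W = 1/(μ−λ) = 1/(21.36 − 7.56) = 1/13.80 = 0.07246 hr

Final: 0.07246 hr


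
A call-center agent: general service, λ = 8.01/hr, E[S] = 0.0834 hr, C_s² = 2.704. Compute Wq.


ρ = λ·E[S] = 8.01·0.0834 = 0.6680
E[S²] = E[S]²(1+C_s²) = 0.0834²·(1+2.704) = 0.025763
Wq = λ·E[S²]/(2(1−ρ)) = 8.01·0.025763/(2·0.3320) = 0.31082 hr

Final: 0.31082 hr


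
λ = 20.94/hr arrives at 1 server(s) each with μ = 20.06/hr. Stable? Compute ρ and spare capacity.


Total capacity cμ = 1·20.06 = 20.06/hr
ρ = λ/(cμ) = 20.94/20.06 = 1.0439
Stable ⇔ ρ < 1: NO
Spare capacity = cμ − λ = 20.06 − 20.94 = -0.88/hr

Final: ρ = 1.0439; unstable; margin = -0.88/hr


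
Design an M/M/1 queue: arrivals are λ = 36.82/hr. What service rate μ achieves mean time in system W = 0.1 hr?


W = 1/(μ−λ) ⇒ μ − λ = 1/W = 1/0.1 = 10.0000
μ = λ + 1/W = 36.82 + 10.0000 = 46.8200 per hr

Final: 46.8200 /hr


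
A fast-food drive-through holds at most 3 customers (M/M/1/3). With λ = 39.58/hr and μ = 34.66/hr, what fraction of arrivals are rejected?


ρ = λ/μ = 39.58/34.66 = 1.1420
P_K = (1−ρ)ρ^K/(1−ρ^(K+1)) = (-0.1420·1.489161)/(1 − 1.700548)
= -0.211387/-0.700548 = 0.301745

Final: 0.301745


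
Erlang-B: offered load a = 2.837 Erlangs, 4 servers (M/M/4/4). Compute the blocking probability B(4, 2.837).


B(c,a) = (a^c/c!) / Σ_{k=0}^{c} a^k/k!
a^4/4! = 2.699144
Σ terms (k=0..4): 1.00000 + 2.83700 + 4.02428 + 3.80563 + 2.69914 = 14.366060
B = 2.699144/14.366060 = 0.187883

Final: 0.187883


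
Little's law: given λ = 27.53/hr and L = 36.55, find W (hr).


W = L/λ = 36.55/27.53 = 1.3276 hr

Final: 1.3276 hr


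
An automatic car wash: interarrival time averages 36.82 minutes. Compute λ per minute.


λ = 1/(interarrival time) in consistent units.
1 minute = 1 min, so λ = 1/36.82 = 0.02716 per minute

Final: 0.02716 /min


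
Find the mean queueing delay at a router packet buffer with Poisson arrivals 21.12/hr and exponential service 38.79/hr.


ρ = 21.12/38.79 = 0.5445
Wq = ρ/(μ−λ) = 0.5445/(38.79 − 21.12) = 0.5445/17.67 = 0.03081 hr

Final: 0.03081 hr


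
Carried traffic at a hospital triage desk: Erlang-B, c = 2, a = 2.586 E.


B(2,2.586) = 0.482517 (Erlang-B)
Carried load = a(1 − B) = 2.586·(1 − 0.482517) = 2.586·0.517483 = 1.3382 E

Final: 1.3382 Erlangs


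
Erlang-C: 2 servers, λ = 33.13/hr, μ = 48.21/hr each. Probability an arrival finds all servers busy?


a = λ/μ = 0.6872; ρ = a/2 = 0.3436
P₀ = 0.488537 (from M/M/c formula)
C(c,a) = [a^c/(c!(1−ρ))]·P₀ = [0.47225/(2·0.6564)]·0.488537
= 0.35973·0.488537 = 0.175739

Final: 0.175739


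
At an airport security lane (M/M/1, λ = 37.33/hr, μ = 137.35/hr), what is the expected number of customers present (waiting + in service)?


ρ = λ/μ = 37.33/137.35 = 0.2718
L = ρ/(1−ρ) = 0.2718/(1 − 0.2718) = 0.2718/0.7282 = 0.3732

Final: 0.3732


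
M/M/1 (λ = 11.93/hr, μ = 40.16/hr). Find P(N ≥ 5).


ρ = 11.93/40.16 = 0.2971
P(N ≥ n) = ρ^n = 0.2971^5 = 0.002313

Final: 0.002313


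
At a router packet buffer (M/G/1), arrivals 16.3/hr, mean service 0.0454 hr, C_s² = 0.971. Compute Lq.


ρ = λ·E[S] = 16.3·0.0454 = 0.7400
Lq = ρ²(1+C_s²)/(2(1−ρ)) = 0.5476·(1+0.971)/(2·0.2600)
= 0.5476·1.9710/0.5200 = 2.07589

Final: 2.07589


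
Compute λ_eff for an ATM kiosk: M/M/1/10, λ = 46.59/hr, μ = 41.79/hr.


ρ = 1.1149; P_K = (1−ρ)ρ^10/(1−ρ^11) = 0.147686
λ_eff = λ(1 − P_K) = 46.59·(1 − 0.147686) = 46.59·0.852314 = 39.7093 /hr

Final: 39.7093 /hr


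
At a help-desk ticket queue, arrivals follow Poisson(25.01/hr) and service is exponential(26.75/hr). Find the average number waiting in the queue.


ρ = 25.01/26.75 = 0.9350
Lq = ρ²/(1−ρ) = 0.8741/0.06505 = 13.4386

Final: 13.4386


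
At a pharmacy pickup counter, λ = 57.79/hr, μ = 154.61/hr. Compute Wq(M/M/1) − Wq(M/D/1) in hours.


ρ = 57.79/154.61 = 0.3738
Wq(M/M/1) = ρ/(μ−λ) = 0.3738/96.82 = 0.003861 hr
Wq(M/D/1) = ρ/(2(μ−λ)) = 0.001930 hr
Savings = 0.003861 − 0.001930 = 0.001930 hr

Final: 0.001930 hr


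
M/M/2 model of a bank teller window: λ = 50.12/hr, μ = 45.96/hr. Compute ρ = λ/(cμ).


ρ = λ/(cμ) = 50.12/(2·45.96) = 50.12/91.92 = 0.5453

Final: 0.5453


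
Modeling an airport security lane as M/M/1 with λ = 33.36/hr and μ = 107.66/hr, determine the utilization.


ρ = λ/μ = 33.36/107.66 = 0.3099

Final: 0.3099


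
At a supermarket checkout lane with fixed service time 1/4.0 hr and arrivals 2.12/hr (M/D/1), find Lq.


ρ = 2.12/4.0 = 0.5300
M/D/1: Lq = ρ²/(2(1−ρ)) = 0.2809/(2·0.4700) = 0.29883

Final: 0.29883


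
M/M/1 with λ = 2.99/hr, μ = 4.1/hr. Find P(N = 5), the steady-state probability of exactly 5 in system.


ρ = 2.99/4.1 = 0.7293
P_n = (1−ρ)·ρ^n = (1 − 0.7293)·0.7293^5 = 0.2707·0.206270 = 0.055844

Final: 0.055844


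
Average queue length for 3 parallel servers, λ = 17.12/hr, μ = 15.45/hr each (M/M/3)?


a = λ/μ = 1.1081; ρ = a/3 = 0.3694
P₀ = 0.324506
Lq = P₀·a^c·ρ / (c!·(1−ρ)²) = 0.324506·1.36059·0.3694/(6·0.39770)
= 0.06834

Final: 0.06834


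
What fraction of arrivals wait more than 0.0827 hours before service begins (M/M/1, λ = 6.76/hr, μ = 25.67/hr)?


ρ = 6.76/25.67 = 0.2633
P(Wq > t) = ρ·e^{−(μ−λ)t} = 0.2633·e^{−1.5639}
= 0.2633·0.209327 = 0.055125

Final: 0.055125


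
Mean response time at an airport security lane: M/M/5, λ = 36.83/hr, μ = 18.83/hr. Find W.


a = 1.9559; ρ = 0.3912; P₀ = 0.140499
Lq = P₀·a^c·ρ/(c!(1−ρ)²) = 0.03537
Wq = Lq/λ = 0.03537/36.83 = 0.0009604 hr
W = Wq + 1/μ = 0.0009604 + 0.05311 = 0.05407 hr

Final: 0.05407 hr


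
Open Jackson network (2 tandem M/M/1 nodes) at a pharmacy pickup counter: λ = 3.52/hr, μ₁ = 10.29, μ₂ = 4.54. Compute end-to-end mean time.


Each node sees arrival rate λ = 3.52/hr (tandem ⇒ throughput preserved).
W₁ = 1/(μ₁−λ) = 1/(10.29−3.52) = 0.14771 hr
W₂ = 1/(μ₂−λ) = 1/(4.54−3.52) = 0.98039 hr
W_total = W₁ + W₂ = 0.14771 + 0.98039 = 1.12810 hr

Final: 1.12810 hr


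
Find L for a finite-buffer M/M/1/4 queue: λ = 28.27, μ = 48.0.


ρ = 28.27/48.0 = 0.5890
L = ρ[1 − (K+1)ρ^K + Kρ^(K+1)] / [(1−ρ)(1−ρ^(K+1))]
Numerator: 0.5890·(1 − 5·0.120320 + 4·0.070864) = 0.401583
Denominator: (0.4110)·(0.929136) = 0.381914
L = 0.401583/0.381914 = 1.0515

Final: 1.0515


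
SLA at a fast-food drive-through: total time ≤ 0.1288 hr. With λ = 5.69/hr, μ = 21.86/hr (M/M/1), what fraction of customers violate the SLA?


W ~ Exponential(μ−λ) for M/M/1.
μ − λ = 21.86 − 5.69 = 16.1700
P(W > t) = e^{−(μ−λ)t} = e^{−2.0827} = 0.124594

Final: 0.124594


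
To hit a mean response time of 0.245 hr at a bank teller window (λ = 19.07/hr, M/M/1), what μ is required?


W = 1/(μ−λ) ⇒ μ − λ = 1/W = 1/0.245 = 4.0816
μ = λ + 1/W = 19.07 + 4.0816 = 23.1516 per hr

Final: 23.1516 /hr


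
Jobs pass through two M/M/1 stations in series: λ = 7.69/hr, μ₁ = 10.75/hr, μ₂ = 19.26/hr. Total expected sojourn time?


Each node sees arrival rate λ = 7.69/hr (tandem ⇒ throughput preserved).
W₁ = 1/(μ₁−λ) = 1/(10.75−7.69) = 0.32680 hr
W₂ = 1/(μ₂−λ) = 1/(19.26−7.69) = 0.08643 hr
W_total = W₁ + W₂ = 0.32680 + 0.08643 = 0.41323 hr

Final: 0.41323 hr


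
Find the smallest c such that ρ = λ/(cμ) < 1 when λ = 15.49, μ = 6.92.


Stability requires cμ > λ ⇔ c > λ/μ.
λ/μ = 15.49/6.92 = 2.2384
Minimum integer c = ⌊2.2384⌋ + 1 = 3
Check: 3·6.92 = 20.76 > 15.49, while 2·6.92 = 13.84 ≤ 15.49

Final: 3 servers


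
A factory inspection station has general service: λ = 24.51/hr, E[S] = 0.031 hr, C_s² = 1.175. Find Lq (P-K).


ρ = λ·E[S] = 24.51·0.031 = 0.7598
Lq = ρ²(1+C_s²)/(2(1−ρ)) = 0.5773·(1+1.175)/(2·0.2402)
= 0.5773·2.1750/0.4804 = 2.61387

Final: 2.61387


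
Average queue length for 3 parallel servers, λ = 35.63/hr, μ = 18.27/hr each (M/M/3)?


a = λ/μ = 1.9502; ρ = a/3 = 0.6501
P₀ = 0.119269
Lq = P₀·a^c·ρ / (c!·(1−ρ)²) = 0.119269·7.41706·0.6501/(6·0.12246)
= 0.78269

Final: 0.78269


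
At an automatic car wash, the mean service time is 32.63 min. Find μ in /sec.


μ = 1/(service time) in consistent units.
1 second = 0.0166667 min, so μ = 0.0166667/32.63 = 0.0005108 per second

Final: 0.0005108 /sec


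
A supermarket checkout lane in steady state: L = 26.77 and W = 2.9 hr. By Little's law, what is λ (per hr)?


λ = L/W = 26.77/2.9 = 9.2310 /hr

Final: 9.2310 /hr


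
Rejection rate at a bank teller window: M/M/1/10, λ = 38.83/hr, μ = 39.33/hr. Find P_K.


ρ = λ/μ = 38.83/39.33 = 0.9873
P_K = (1−ρ)ρ^K/(1−ρ^(K+1)) = (0.01271·0.879902)/(1 − 0.868716)
= 0.011186/0.131284 = 0.085206

Final: 0.085206


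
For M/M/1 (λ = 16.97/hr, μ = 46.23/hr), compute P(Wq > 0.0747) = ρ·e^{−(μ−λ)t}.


ρ = 16.97/46.23 = 0.3671
P(Wq > t) = ρ·e^{−(μ−λ)t} = 0.3671·e^{−2.1857}
= 0.3671·0.112397 = 0.041258

Final: 0.041258


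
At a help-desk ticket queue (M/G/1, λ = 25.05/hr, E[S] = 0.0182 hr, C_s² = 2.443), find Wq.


ρ = λ·E[S] = 25.05·0.0182 = 0.4559
E[S²] = E[S]²(1+C_s²) = 0.0182²·(1+2.443) = 0.001140
Wq = λ·E[S²]/(2(1−ρ)) = 25.05·0.001140/(2·0.5441) = 0.02625 hr

Final: 0.02625 hr


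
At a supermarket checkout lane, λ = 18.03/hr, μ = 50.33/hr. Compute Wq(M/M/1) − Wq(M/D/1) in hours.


ρ = 18.03/50.33 = 0.3582
Wq(M/M/1) = ρ/(μ−λ) = 0.3582/32.30 = 0.01109 hr
Wq(M/D/1) = ρ/(2(μ−λ)) = 0.005545 hr
Savings = 0.01109 − 0.005545 = 0.005545 hr

Final: 0.005545 hr


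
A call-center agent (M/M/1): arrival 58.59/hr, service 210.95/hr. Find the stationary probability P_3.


ρ = 58.59/210.95 = 0.2777
P_n = (1−ρ)·ρ^n = (1 − 0.2777)·0.2777^3 = 0.7223·0.021426 = 0.015475

Final: 0.015475


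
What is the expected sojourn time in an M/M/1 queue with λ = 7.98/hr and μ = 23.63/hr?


W = 1/(μ−λ) = 1/(23.63 − 7.98) = 1/15.65 = 0.06390 hr

Final: 0.06390 hr


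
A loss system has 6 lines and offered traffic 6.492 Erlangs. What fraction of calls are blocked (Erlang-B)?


B(c,a) = (a^c/c!) / Σ_{k=0}^{c} a^k/k!
a^6/6! = 103.977308
Σ terms (k=0..6): 1.00000 + 6.49200 + 21.07303 + 45.60204 + 74.01211 + 96.09733 + 103.97731 = 348.253822
B = 103.977308/348.253822 = 0.298568

Final: 0.298568


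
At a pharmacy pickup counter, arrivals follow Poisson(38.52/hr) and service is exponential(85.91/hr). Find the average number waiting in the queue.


ρ = 38.52/85.91 = 0.4484
Lq = ρ²/(1−ρ) = 0.2010/0.5516 = 0.3645

Final: 0.3645


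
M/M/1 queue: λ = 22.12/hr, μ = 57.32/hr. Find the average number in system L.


ρ = λ/μ = 22.12/57.32 = 0.3859
L = ρ/(1−ρ) = 0.3859/(1 − 0.3859) = 0.3859/0.6141 = 0.6284

Final: 0.6284


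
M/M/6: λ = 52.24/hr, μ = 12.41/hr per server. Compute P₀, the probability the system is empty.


a = λ/μ = 52.24/12.41 = 4.2095; ρ = a/c = 0.7016
Σ_{k=0}^{5} a^k/k! (terms k=0..5) = 1.00000 + 4.20951 + 8.85998 + 12.43205 + 13.08321 + 11.01478 = 50.59953
Tail: a^6/(6!(1−ρ)) = 5564.01536/(720·0.2984) = 25.89613
P₀ = 1/(50.59953 + 25.89613) = 1/76.49566 = 0.013073

Final: 0.013073


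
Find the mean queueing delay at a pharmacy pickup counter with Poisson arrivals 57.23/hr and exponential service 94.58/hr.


ρ = 57.23/94.58 = 0.6051
Wq = ρ/(μ−λ) = 0.6051/(94.58 − 57.23) = 0.6051/37.35 = 0.01620 hr

Final: 0.01620 hr


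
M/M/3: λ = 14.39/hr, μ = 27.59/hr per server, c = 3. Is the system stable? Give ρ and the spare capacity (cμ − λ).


Total capacity cμ = 3·27.59 = 82.77/hr
ρ = λ/(cμ) = 14.39/82.77 = 0.1739
Stable ⇔ ρ < 1: YES
Spare capacity = cμ − λ = 82.77 − 14.39 = 68.38/hr

Final: ρ = 0.1739; stable; margin = 68.38/hr


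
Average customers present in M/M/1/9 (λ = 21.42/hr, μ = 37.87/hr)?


ρ = 21.42/37.87 = 0.5656
L = ρ[1 − (K+1)ρ^K + Kρ^(K+1)] / [(1−ρ)(1−ρ^(K+1))]
Numerator: 0.5656·(1 − 10·0.005925 + 9·0.003352) = 0.549165
Denominator: (0.4344)·(0.996648) = 0.432925
L = 0.549165/0.432925 = 1.2685

Final: 1.2685


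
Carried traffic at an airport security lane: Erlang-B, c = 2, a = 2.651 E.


B(2,2.651) = 0.490433 (Erlang-B)
Carried load = a(1 − B) = 2.651·(1 − 0.490433) = 2.651·0.509567 = 1.3509 E

Final: 1.3509 Erlangs


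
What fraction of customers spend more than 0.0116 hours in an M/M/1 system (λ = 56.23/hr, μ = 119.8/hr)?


W ~ Exponential(μ−λ) for M/M/1.
μ − λ = 119.8 − 56.23 = 63.5700
P(W > t) = e^{−(μ−λ)t} = e^{−0.7374} = 0.478350

Final: 0.478350


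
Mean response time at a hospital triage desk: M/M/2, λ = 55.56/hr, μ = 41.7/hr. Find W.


a = 1.3324; ρ = 0.6662; P₀ = 0.200345
Lq = P₀·a^c·ρ/(c!(1−ρ)²) = 1.06314
Wq = Lq/λ = 1.06314/55.56 = 0.01914 hr
W = Wq + 1/μ = 0.01914 + 0.02398 = 0.04312 hr

Final: 0.04312 hr


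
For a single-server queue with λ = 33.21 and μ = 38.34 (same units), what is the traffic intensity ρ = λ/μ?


ρ = λ/μ = 33.21/38.34 = 0.8662

Final: 0.8662


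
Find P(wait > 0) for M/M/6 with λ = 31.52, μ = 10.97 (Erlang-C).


a = λ/μ = 2.8733; ρ = a/6 = 0.4789
P₀ = 0.055784 (from M/M/c formula)
C(c,a) = [a^c/(c!(1−ρ))]·P₀ = [562.70074/(720·0.5211)]·0.055784
= 1.49972·0.055784 = 0.083660

Final: 0.083660


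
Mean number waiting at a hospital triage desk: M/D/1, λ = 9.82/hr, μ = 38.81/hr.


ρ = 9.82/38.81 = 0.2530
M/D/1: Lq = ρ²/(2(1−ρ)) = 0.06402/(2·0.7470) = 0.04285

Final: 0.04285


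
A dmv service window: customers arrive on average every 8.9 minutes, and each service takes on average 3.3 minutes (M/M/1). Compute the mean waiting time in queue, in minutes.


λ = 60/8.9 = 6.7416 /hr
μ = 60/3.3 = 18.1818 /hr
ρ = λ/μ = 6.7416/18.1818 = 0.3708
Wq = ρ/(μ−λ) = 0.3708/(18.1818−6.7416) = 0.03241 hr
In minutes: 0.03241·60 = 1.945 min

Final: 1.945 min


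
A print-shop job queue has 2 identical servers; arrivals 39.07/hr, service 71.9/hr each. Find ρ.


ρ = λ/(cμ) = 39.07/(2·71.9) = 39.07/143.80 = 0.2717

Final: 0.2717


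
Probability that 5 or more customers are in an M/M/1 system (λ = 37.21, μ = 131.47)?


ρ = 37.21/131.47 = 0.2830
P(N ≥ n) = ρ^n = 0.2830^5 = 0.001816

Final: 0.001816


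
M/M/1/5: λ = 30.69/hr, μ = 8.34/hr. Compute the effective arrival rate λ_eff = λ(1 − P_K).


ρ = 3.6799; P_K = (1−ρ)ρ^5/(1−ρ^6) = 0.728544
λ_eff = λ(1 − P_K) = 30.69·(1 − 0.728544) = 30.69·0.271456 = 8.3310 /hr

Final: 8.3310 /hr


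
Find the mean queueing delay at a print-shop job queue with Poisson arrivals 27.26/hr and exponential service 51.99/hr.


ρ = 27.26/51.99 = 0.5243
Wq = ρ/(μ−λ) = 0.5243/(51.99 − 27.26) = 0.5243/24.73 = 0.02120 hr

Final: 0.02120 hr


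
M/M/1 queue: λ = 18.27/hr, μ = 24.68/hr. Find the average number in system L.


ρ = λ/μ = 18.27/24.68 = 0.7403
L = ρ/(1−ρ) = 0.7403/(1 − 0.7403) = 0.7403/0.2597 = 2.8502

Final: 2.8502


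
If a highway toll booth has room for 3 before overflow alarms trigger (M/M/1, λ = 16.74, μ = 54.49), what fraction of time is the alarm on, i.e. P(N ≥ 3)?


ρ = 16.74/54.49 = 0.3072
P(N ≥ n) = ρ^n = 0.3072^3 = 0.028995

Final: 0.028995


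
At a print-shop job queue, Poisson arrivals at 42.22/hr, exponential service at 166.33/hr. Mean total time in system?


W = 1/(μ−λ) = 1/(166.33 − 42.22) = 1/124.11 = 0.008057 hr

Final: 0.008057 hr


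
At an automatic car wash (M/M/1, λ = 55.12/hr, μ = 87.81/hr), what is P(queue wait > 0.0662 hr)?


ρ = 55.12/87.81 = 0.6277
P(Wq > t) = ρ·e^{−(μ−λ)t} = 0.6277·e^{−2.1641}
= 0.6277·0.114856 = 0.072097

Final: 0.072097


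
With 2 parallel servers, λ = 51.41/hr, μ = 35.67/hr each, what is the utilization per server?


ρ = λ/(cμ) = 51.41/(2·35.67) = 51.41/71.34 = 0.7206

Final: 0.7206


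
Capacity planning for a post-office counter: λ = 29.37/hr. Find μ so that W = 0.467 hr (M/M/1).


W = 1/(μ−λ) ⇒ μ − λ = 1/W = 1/0.467 = 2.1413
μ = λ + 1/W = 29.37 + 2.1413 = 31.5113 per hr

Final: 31.5113 /hr


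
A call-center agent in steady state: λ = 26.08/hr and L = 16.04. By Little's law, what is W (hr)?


W = L/λ = 16.04/26.08 = 0.6150 hr

Final: 0.6150 hr


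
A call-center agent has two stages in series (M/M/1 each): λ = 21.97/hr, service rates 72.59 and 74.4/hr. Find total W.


Each node sees arrival rate λ = 21.97/hr (tandem ⇒ throughput preserved).
W₁ = 1/(μ₁−λ) = 1/(72.59−21.97) = 0.01976 hr
W₂ = 1/(μ₂−λ) = 1/(74.4−21.97) = 0.01907 hr
W_total = W₁ + W₂ = 0.01976 + 0.01907 = 0.03883 hr

Final: 0.03883 hr


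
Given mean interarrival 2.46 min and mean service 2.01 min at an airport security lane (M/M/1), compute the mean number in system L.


λ = 60/2.46 = 24.3902 /hr
μ = 60/2.01 = 29.8507 /hr
ρ = λ/μ = 24.3902/29.8507 = 0.8171
L = ρ/(1−ρ) = 0.8171/0.1829 = 4.4667

Final: 4.4667


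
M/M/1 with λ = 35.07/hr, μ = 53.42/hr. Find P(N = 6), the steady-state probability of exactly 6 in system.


ρ = 35.07/53.42 = 0.6565
P_n = (1−ρ)·ρ^n = (1 − 0.6565)·0.6565^6 = 0.3435·0.080056 = 0.027499

Final: 0.027499


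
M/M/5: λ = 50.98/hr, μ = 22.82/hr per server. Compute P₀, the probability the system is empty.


a = λ/μ = 50.98/22.82 = 2.2340; ρ = a/c = 0.4468
Σ_{k=0}^{4} a^k/k! (terms k=0..4) = 1.00000 + 2.23401 + 2.49539 + 1.85824 + 1.03783 = 8.62546
Tail: a^5/(5!(1−ρ)) = 55.64433/(120·0.5532) = 0.83822
P₀ = 1/(8.62546 + 0.83822) = 1/9.46368 = 0.105667

Final: 0.105667


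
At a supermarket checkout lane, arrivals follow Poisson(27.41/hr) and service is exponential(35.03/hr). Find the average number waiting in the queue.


ρ = 27.41/35.03 = 0.7825
Lq = ρ²/(1−ρ) = 0.6123/0.2175 = 2.8146

Final: 2.8146


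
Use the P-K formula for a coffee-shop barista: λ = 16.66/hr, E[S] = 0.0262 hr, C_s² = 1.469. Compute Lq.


ρ = λ·E[S] = 16.66·0.0262 = 0.4365
Lq = ρ²(1+C_s²)/(2(1−ρ)) = 0.1905·(1+1.469)/(2·0.5635)
= 0.1905·2.4690/1.1270 = 0.41739

Final: 0.41739


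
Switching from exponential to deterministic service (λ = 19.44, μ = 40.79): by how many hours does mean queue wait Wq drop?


ρ = 19.44/40.79 = 0.4766
Wq(M/M/1) = ρ/(μ−λ) = 0.4766/21.35 = 0.02232 hr
Wq(M/D/1) = ρ/(2(μ−λ)) = 0.01116 hr
Savings = 0.02232 − 0.01116 = 0.01116 hr

Final: 0.01116 hr


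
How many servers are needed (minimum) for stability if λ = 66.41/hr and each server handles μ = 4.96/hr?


Stability requires cμ > λ ⇔ c > λ/μ.
λ/μ = 66.41/4.96 = 13.3891
Minimum integer c = ⌊13.3891⌋ + 1 = 14
Check: 14·4.96 = 69.44 > 66.41, while 13·4.96 = 64.48 ≤ 66.41

Final: 14 servers
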